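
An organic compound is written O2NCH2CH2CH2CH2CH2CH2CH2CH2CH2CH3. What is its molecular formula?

Atom tally by fragment:
  O2NCH2 → C:1 H:2 N:1 O:2
  CH2 → C:1 H:2
  CH2 → C:1 H:2
  CH2 → C:1 H:2
  CH2 → C:1 H:2
  CH2 → C:1 H:2
  CH2 → C:1 H:2
  CH2 → C:1 H:2
  CH2 → C:1 H:2
  CH3 → C:1 H:3
Element totals:
  C: 10
  H: 21
  N: 1
  O: 2

C10H21NO2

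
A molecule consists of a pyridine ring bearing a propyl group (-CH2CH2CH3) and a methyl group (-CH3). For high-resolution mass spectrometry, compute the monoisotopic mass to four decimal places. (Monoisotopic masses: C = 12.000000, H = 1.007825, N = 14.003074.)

Atom tally by fragment:
  pyridine ring core → C:5 H:5 N:1
  (− 2 ring H displaced by substituents)
  + CH2CH2CH3 → C:3 H:7
  + CH3 → C:1 H:3
Element totals:
  C: 9
  H: 13
  N: 1
Molecular formula: C9H13N.
  M = 9(12.0) + 13(1.007825) + 14.003074
    = 108.000000 + 13.101725 + 14.003074 = 135.104799

135.1048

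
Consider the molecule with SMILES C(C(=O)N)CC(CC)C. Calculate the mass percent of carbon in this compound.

65.07%

Atom tally by fragment:
  H2NOCCH2 → C:2 H:4 O:1 N:1
  CH2 → C:1 H:2
  CH(C2H5) → C:3 H:6
  CH3 → C:1 H:3
Element totals:
  C: 7
  H: 15
  N: 1
  O: 1
Molecular formula: C7H15NO.
Molar mass = 129.203 g/mol.
Mass from C: 7 × 12.011 = 84.077 g/mol.
%C = 84.077 / 129.203 × 100 = 65.07%.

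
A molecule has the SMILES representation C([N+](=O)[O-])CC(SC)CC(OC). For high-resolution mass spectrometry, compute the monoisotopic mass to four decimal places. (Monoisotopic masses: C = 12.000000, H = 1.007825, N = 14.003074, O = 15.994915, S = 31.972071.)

Atom tally by fragment:
  O2NCH2 → C:1 H:2 N:1 O:2
  CH2 → C:1 H:2
  CH(SCH3) → C:2 H:4 S:1
  CH2 → C:1 H:2
  CH2OCH3 → C:2 H:5 O:1
Element totals:
  C: 7
  H: 15
  N: 1
  O: 3
  S: 1
Molecular formula: C7H15NO3S.
  M = 7(12.0) + 15(1.007825) + 14.003074 + 3(15.994915) + 31.972071
    = 84.000000 + 15.117375 + 14.003074 + 47.984745 + 31.972071 = 193.077265

193.0773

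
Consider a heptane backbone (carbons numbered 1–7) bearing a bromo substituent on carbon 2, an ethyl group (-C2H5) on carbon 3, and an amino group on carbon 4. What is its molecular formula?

C9H20BrN

Atom tally by fragment:
  CH3 → C:1 H:3
  CH(Br) → C:1 H:1 Br:1
  CH(C2H5) → C:3 H:6
  CH(NH2) → C:1 H:3 N:1
  CH2 → C:1 H:2
  CH2 → C:1 H:2
  CH3 → C:1 H:3
Element totals:
  C: 9
  H: 20
  Br: 1
  N: 1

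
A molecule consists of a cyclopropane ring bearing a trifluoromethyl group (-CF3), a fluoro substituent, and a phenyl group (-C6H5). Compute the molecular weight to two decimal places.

Atom tally by fragment:
  cyclopropane ring core → C:3 H:6
  (− 3 ring H displaced by substituents)
  + CF3 → C:1 F:3
  + F → F:1
  + C6H5 → C:6 H:5
Element totals:
  C: 10
  H: 8
  F: 4
Molecular formula: C10H8F4.
  M = 10(12.011) + 8(1.008) + 4(18.998)
    = 120.110 + 8.064 + 75.992 = 204.166

204.17 g/mol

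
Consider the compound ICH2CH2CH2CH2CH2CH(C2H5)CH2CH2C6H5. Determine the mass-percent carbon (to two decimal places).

Atom tally by fragment:
  ICH2 → C:1 H:2 I:1
  CH2 → C:1 H:2
  CH2 → C:1 H:2
  CH2 → C:1 H:2
  CH2 → C:1 H:2
  CH(C2H5) → C:3 H:6
  CH2 → C:1 H:2
  CH2C6H5 → C:7 H:7
Element totals:
  C: 16
  H: 25
  I: 1
Molecular formula: C16H25I.
Molar mass = 344.280 g/mol.
Mass from C: 16 × 12.011 = 192.176 g/mol.
%C = 192.176 / 344.280 × 100 = 55.82%.

55.82%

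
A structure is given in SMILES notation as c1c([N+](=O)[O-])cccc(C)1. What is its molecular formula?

C7H7NO2

Atom tally by fragment:
  benzene ring core → C:6 H:6
  (− 2 ring H displaced by substituents)
  + NO2 → N:1 O:2
  + CH3 → C:1 H:3
Element totals:
  C: 7
  H: 7
  N: 1
  O: 2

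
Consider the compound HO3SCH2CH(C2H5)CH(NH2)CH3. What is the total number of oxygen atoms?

Element totals:
  C: 6
  H: 15
  N: 1
  O: 3
  S: 1

3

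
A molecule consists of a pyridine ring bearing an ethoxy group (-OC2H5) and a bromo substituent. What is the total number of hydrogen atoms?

8

Atom tally by fragment:
  pyridine ring core → C:5 H:5 N:1
  (− 2 ring H displaced by substituents)
  + OC2H5 → C:2 H:5 O:1
  + Br → Br:1
Element totals:
  C: 7
  H: 8
  Br: 1
  N: 1
  O: 1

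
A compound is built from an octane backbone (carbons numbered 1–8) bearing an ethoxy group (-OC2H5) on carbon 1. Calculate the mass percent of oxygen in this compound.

Atom tally by fragment:
  C2H5OCH2 → C:3 H:7 O:1
  CH2 → C:1 H:2
  CH2 → C:1 H:2
  CH2 → C:1 H:2
  CH2 → C:1 H:2
  CH2 → C:1 H:2
  CH2 → C:1 H:2
  CH3 → C:1 H:3
Element totals:
  C: 10
  H: 22
  O: 1
Molecular formula: C10H22O.
Molar mass = 158.285 g/mol.
Mass from O: 1 × 15.999 = 15.999 g/mol.
%O = 15.999 / 158.285 × 100 = 10.11%.

10.11%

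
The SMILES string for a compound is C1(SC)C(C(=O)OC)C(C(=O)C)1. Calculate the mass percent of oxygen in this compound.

Atom tally by fragment:
  cyclopropane ring core → C:3 H:6
  (− 3 ring H displaced by substituents)
  + SCH3 → C:1 H:3 S:1
  + COOCH3 → C:2 H:3 O:2
  + COCH3 → C:2 H:3 O:1
Element totals:
  C: 8
  H: 12
  O: 3
  S: 1
Molecular formula: C8H12O3S.
Molar mass = 188.241 g/mol.
Mass from O: 3 × 15.999 = 47.997 g/mol.
%O = 47.997 / 188.241 × 100 = 25.50%.

25.50%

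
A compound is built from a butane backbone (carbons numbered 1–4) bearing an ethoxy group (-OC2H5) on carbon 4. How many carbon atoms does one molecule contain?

Atom tally by fragment:
  CH3 → C:1 H:3
  CH2 → C:1 H:2
  CH2 → C:1 H:2
  CH2OC2H5 → C:3 H:7 O:1
Element totals:
  C: 6
  H: 14
  O: 1

6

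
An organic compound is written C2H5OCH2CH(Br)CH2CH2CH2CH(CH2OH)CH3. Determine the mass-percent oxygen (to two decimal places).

12.64%

Element totals:
  C: 10
  H: 21
  Br: 1
  O: 2
Molecular formula: C10H21BrO2.
Molar mass = 253.180 g/mol.
Mass from O: 2 × 15.999 = 31.998 g/mol.
%O = 31.998 / 253.180 × 100 = 12.64%.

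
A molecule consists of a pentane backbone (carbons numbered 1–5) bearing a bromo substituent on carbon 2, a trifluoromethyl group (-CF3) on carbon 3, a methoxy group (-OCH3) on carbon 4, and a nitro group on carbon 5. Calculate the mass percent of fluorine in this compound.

Atom tally by fragment:
  CH3 → C:1 H:3
  CH(Br) → C:1 H:1 Br:1
  CH(CF3) → C:2 H:1 F:3
  CH(OCH3) → C:2 H:4 O:1
  CH2NO2 → C:1 H:2 N:1 O:2
Element totals:
  C: 7
  H: 11
  Br: 1
  F: 3
  N: 1
  O: 3
Molecular formula: C7H11BrF3NO3.
Molar mass = 294.067 g/mol.
Mass from F: 3 × 18.998 = 56.994 g/mol.
%F = 56.994 / 294.067 × 100 = 19.38%.

19.38%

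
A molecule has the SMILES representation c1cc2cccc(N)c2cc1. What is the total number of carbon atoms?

10

Atom tally by fragment:
  naphthalene ring system core → C:10 H:8
  (− 1 ring H displaced by substituents)
  + NH2 → N:1 H:2
Element totals:
  C: 10
  H: 9
  N: 1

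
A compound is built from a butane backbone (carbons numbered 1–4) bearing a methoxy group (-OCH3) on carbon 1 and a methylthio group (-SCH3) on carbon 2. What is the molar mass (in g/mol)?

134.24 g/mol

Atom tally by fragment:
  CH3OCH2 → C:2 H:5 O:1
  CH(SCH3) → C:2 H:4 S:1
  CH2 → C:1 H:2
  CH3 → C:1 H:3
Element totals:
  C: 6
  H: 14
  O: 1
  S: 1
Molecular formula: C6H14OS.
  M = 6(12.011) + 14(1.008) + 15.999 + 32.06
    = 72.066 + 14.112 + 15.999 + 32.060 = 134.237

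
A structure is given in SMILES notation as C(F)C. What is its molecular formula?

C2H5F

Atom tally by fragment:
  FCH2 → C:1 H:2 F:1
  CH3 → C:1 H:3
Element totals:
  C: 2
  H: 5
  F: 1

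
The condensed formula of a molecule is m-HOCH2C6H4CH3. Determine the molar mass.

Atom tally by fragment:
  benzene ring core → C:6 H:6
  (− 2 ring H displaced by substituents)
  + CH2OH → C:1 H:3 O:1
  + CH3 → C:1 H:3
Element totals:
  C: 8
  H: 10
  O: 1
Molecular formula: C8H10O.
  M = 8(12.011) + 10(1.008) + 15.999
    = 96.088 + 10.080 + 15.999 = 122.167

122.17 g/mol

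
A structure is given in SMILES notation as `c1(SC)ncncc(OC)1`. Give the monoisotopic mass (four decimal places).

Atom tally by fragment:
  pyrimidine ring core → C:4 H:4 N:2
  (− 2 ring H displaced by substituents)
  + SCH3 → C:1 H:3 S:1
  + OCH3 → C:1 H:3 O:1
Element totals:
  C: 6
  H: 8
  N: 2
  O: 1
  S: 1
Molecular formula: C6H8N2OS.
  M = 6(12.0) + 8(1.007825) + 2(14.003074) + 15.994915 + 31.972071
    = 72.000000 + 8.062600 + 28.006148 + 15.994915 + 31.972071 = 156.035734

156.0357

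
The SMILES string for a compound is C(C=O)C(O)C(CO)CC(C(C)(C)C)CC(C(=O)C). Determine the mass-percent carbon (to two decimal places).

66.14%

Atom tally by fragment:
  OHCCH2 → C:2 H:3 O:1
  CH(OH) → C:1 H:2 O:1
  CH(CH2OH) → C:2 H:4 O:1
  CH2 → C:1 H:2
  CH(C(CH3)3) → C:5 H:10
  CH2 → C:1 H:2
  CH2COCH3 → C:3 H:5 O:1
Element totals:
  C: 15
  H: 28
  O: 4
Molecular formula: C15H28O4.
Molar mass = 272.385 g/mol.
Mass from C: 15 × 12.011 = 180.165 g/mol.
%C = 180.165 / 272.385 × 100 = 66.14%.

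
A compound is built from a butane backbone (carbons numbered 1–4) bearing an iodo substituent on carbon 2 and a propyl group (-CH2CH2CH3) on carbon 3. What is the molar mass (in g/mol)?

Atom tally by fragment:
  CH3 → C:1 H:3
  CH(I) → C:1 H:1 I:1
  CH(CH2CH2CH3) → C:4 H:8
  CH3 → C:1 H:3
Element totals:
  C: 7
  H: 15
  I: 1
Molecular formula: C7H15I.
  M = 7(12.011) + 15(1.008) + 126.904
    = 84.077 + 15.120 + 126.904 = 226.101

226.10 g/mol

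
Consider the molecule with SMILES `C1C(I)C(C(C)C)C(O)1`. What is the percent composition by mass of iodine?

52.86%

Atom tally by fragment:
  cyclobutane ring core → C:4 H:8
  (− 3 ring H displaced by substituents)
  + I → I:1
  + CH(CH3)2 → C:3 H:7
  + OH → O:1 H:1
Element totals:
  C: 7
  H: 13
  I: 1
  O: 1
Molecular formula: C7H13IO.
Molar mass = 240.084 g/mol.
Mass from I: 1 × 126.904 = 126.904 g/mol.
%I = 126.904 / 240.084 × 100 = 52.86%.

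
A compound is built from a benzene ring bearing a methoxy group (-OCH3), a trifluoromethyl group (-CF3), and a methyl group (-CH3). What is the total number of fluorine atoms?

3

Atom tally by fragment:
  benzene ring core → C:6 H:6
  (− 3 ring H displaced by substituents)
  + OCH3 → C:1 H:3 O:1
  + CF3 → C:1 F:3
  + CH3 → C:1 H:3
Element totals:
  C: 9
  H: 9
  F: 3
  O: 1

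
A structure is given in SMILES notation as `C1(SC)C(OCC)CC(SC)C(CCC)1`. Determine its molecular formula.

C12H24OS2

Atom tally by fragment:
  cyclopentane ring core → C:5 H:10
  (− 4 ring H displaced by substituents)
  + SCH3 → C:1 H:3 S:1
  + OC2H5 → C:2 H:5 O:1
  + SCH3 → C:1 H:3 S:1
  + CH2CH2CH3 → C:3 H:7
Element totals:
  C: 12
  H: 24
  O: 1
  S: 2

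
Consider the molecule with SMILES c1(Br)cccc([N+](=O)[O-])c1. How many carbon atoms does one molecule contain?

Atom tally by fragment:
  benzene ring core → C:6 H:6
  (− 2 ring H displaced by substituents)
  + Br → Br:1
  + NO2 → N:1 O:2
Element totals:
  C: 6
  H: 4
  Br: 1
  N: 1
  O: 2

6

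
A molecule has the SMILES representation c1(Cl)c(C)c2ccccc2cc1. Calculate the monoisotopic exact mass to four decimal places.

Atom tally by fragment:
  naphthalene ring system core → C:10 H:8
  (− 2 ring H displaced by substituents)
  + Cl → Cl:1
  + CH3 → C:1 H:3
Element totals:
  C: 11
  H: 9
  Cl: 1
Molecular formula: C11H9Cl.
  M = 11(12.0) + 9(1.007825) + 34.968853
    = 132.000000 + 9.070425 + 34.968853 = 176.039278

176.0393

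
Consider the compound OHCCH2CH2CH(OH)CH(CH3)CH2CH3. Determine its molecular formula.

Atom tally by fragment:
  OHCCH2 → C:2 H:3 O:1
  CH2 → C:1 H:2
  CH(OH) → C:1 H:2 O:1
  CH(CH3) → C:2 H:4
  CH2 → C:1 H:2
  CH3 → C:1 H:3
Element totals:
  C: 8
  H: 16
  O: 2

C8H16O2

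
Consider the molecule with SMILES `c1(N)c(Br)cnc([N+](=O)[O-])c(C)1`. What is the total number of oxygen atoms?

Atom tally by fragment:
  pyridine ring core → C:5 H:5 N:1
  (− 4 ring H displaced by substituents)
  + NH2 → N:1 H:2
  + Br → Br:1
  + NO2 → N:1 O:2
  + CH3 → C:1 H:3
Element totals:
  C: 6
  H: 6
  Br: 1
  N: 3
  O: 2

2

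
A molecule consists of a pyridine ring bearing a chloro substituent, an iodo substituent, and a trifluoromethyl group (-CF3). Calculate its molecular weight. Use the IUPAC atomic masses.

307.44 g/mol

Atom tally by fragment:
  pyridine ring core → C:5 H:5 N:1
  (− 3 ring H displaced by substituents)
  + Cl → Cl:1
  + I → I:1
  + CF3 → C:1 F:3
Element totals:
  C: 6
  H: 2
  Cl: 1
  F: 3
  I: 1
  N: 1
Molecular formula: C6H2ClF3IN.
  M = 6(12.011) + 2(1.008) + 35.45 + 3(18.998) + 126.904 + 14.007
    = 72.066 + 2.016 + 35.450 + 56.994 + 126.904 + 14.007 = 307.437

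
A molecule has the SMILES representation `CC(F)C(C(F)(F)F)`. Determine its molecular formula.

C4H6F4

Atom tally by fragment:
  CH3 → C:1 H:3
  CH(F) → C:1 H:1 F:1
  CH2CF3 → C:2 H:2 F:3
Element totals:
  C: 4
  H: 6
  F: 4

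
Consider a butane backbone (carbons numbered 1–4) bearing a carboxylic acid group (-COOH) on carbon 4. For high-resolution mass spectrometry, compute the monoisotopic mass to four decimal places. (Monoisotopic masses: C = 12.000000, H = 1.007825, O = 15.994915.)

Atom tally by fragment:
  CH3 → C:1 H:3
  CH2 → C:1 H:2
  CH2 → C:1 H:2
  CH2COOH → C:2 H:3 O:2
Element totals:
  C: 5
  H: 10
  O: 2
Molecular formula: C5H10O2.
  M = 5(12.0) + 10(1.007825) + 2(15.994915)
    = 60.000000 + 10.078250 + 31.989830 = 102.068080

102.0681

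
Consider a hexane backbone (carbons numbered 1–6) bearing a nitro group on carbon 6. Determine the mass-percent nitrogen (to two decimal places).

10.68%

Atom tally by fragment:
  CH3 → C:1 H:3
  CH2 → C:1 H:2
  CH2 → C:1 H:2
  CH2 → C:1 H:2
  CH2 → C:1 H:2
  CH2NO2 → C:1 H:2 N:1 O:2
Element totals:
  C: 6
  H: 13
  N: 1
  O: 2
Molecular formula: C6H13NO2.
Molar mass = 131.175 g/mol.
Mass from N: 1 × 14.007 = 14.007 g/mol.
%N = 14.007 / 131.175 × 100 = 10.68%.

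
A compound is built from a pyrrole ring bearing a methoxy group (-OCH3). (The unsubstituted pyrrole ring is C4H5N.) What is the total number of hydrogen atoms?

7

Atom tally by fragment:
  pyrrole ring core → C:4 H:5 N:1
  (− 1 ring H displaced by substituents)
  + OCH3 → C:1 H:3 O:1
Element totals:
  C: 5
  H: 7
  N: 1
  O: 1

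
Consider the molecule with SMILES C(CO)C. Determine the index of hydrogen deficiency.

0

Atom tally by fragment:
  HOCH2CH2 → C:2 H:5 O:1
  CH3 → C:1 H:3
Element totals:
  C: 3
  H: 8
  O: 1
Molecular formula: C3H8O.
DoU = (2C + 2 + N − H − X) / 2 = (2·3 + 2 + 0 − 8 − 0) / 2 = 0.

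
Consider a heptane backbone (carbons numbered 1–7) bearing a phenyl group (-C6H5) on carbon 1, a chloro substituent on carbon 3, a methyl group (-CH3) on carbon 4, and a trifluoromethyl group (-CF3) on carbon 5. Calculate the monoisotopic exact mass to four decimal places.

292.1206

Atom tally by fragment:
  C6H5CH2 → C:7 H:7
  CH2 → C:1 H:2
  CH(Cl) → C:1 H:1 Cl:1
  CH(CH3) → C:2 H:4
  CH(CF3) → C:2 H:1 F:3
  CH2 → C:1 H:2
  CH3 → C:1 H:3
Element totals:
  C: 15
  H: 20
  Cl: 1
  F: 3
Molecular formula: C15H20ClF3.
  M = 15(12.0) + 20(1.007825) + 34.968853 + 3(18.998403)
    = 180.000000 + 20.156500 + 34.968853 + 56.995209 = 292.120562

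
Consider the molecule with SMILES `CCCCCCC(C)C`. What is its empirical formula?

C9H20

Atom tally by fragment:
  CH3 → C:1 H:3
  CH2 → C:1 H:2
  CH2 → C:1 H:2
  CH2 → C:1 H:2
  CH2 → C:1 H:2
  CH2 → C:1 H:2
  CH(CH3) → C:2 H:4
  CH3 → C:1 H:3
Element totals:
  C: 9
  H: 20
Molecular formula: C9H20.
gcd of subscripts (9, 20) = 1, so the empirical formula equals the molecular formula.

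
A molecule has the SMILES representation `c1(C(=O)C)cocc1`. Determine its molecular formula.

Atom tally by fragment:
  furan ring core → C:4 H:4 O:1
  (− 1 ring H displaced by substituents)
  + COCH3 → C:2 H:3 O:1
Element totals:
  C: 6
  H: 6
  O: 2

C6H6O2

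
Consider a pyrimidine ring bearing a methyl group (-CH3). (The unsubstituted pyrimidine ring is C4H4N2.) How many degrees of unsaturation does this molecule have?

Atom tally by fragment:
  pyrimidine ring core → C:4 H:4 N:2
  (− 1 ring H displaced by substituents)
  + CH3 → C:1 H:3
Element totals:
  C: 5
  H: 6
  N: 2
Molecular formula: C5H6N2.
DoU = (2C + 2 + N − H − X) / 2 = (2·5 + 2 + 2 − 6 − 0) / 2 = 4.

4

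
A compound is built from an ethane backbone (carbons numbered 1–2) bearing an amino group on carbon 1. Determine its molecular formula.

C2H7N

Atom tally by fragment:
  H2NCH2 → C:1 H:4 N:1
  CH3 → C:1 H:3
Element totals:
  C: 2
  H: 7
  N: 1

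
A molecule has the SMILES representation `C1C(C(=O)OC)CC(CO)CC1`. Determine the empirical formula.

Atom tally by fragment:
  cyclohexane ring core → C:6 H:12
  (− 2 ring H displaced by substituents)
  + COOCH3 → C:2 H:3 O:2
  + CH2OH → C:1 H:3 O:1
Element totals:
  C: 9
  H: 16
  O: 3
Molecular formula: C9H16O3.
gcd of subscripts (9, 16, 3) = 1, so the empirical formula equals the molecular formula.

C9H16O3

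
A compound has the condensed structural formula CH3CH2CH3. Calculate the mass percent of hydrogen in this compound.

18.29%

Element totals:
  C: 3
  H: 8
Molecular formula: C3H8.
Molar mass = 44.097 g/mol.
Mass from H: 8 × 1.008 = 8.064 g/mol.
%H = 8.064 / 44.097 × 100 = 18.29%.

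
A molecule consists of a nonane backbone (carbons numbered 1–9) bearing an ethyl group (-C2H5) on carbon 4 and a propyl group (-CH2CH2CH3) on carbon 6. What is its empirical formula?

C7H15

Atom tally by fragment:
  CH3 → C:1 H:3
  CH2 → C:1 H:2
  CH2 → C:1 H:2
  CH(C2H5) → C:3 H:6
  CH2 → C:1 H:2
  CH(CH2CH2CH3) → C:4 H:8
  CH2 → C:1 H:2
  CH2 → C:1 H:2
  CH3 → C:1 H:3
Element totals:
  C: 14
  H: 30
Molecular formula: C14H30.
gcd of subscripts = 2; dividing each by 2:
  C: 14/2 = 7
  H: 30/2 = 15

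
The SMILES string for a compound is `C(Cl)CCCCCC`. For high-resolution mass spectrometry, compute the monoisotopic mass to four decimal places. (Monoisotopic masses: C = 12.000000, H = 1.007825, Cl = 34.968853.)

Atom tally by fragment:
  ClCH2 → C:1 H:2 Cl:1
  CH2 → C:1 H:2
  CH2 → C:1 H:2
  CH2 → C:1 H:2
  CH2 → C:1 H:2
  CH2 → C:1 H:2
  CH3 → C:1 H:3
Element totals:
  C: 7
  H: 15
  Cl: 1
Molecular formula: C7H15Cl.
  M = 7(12.0) + 15(1.007825) + 34.968853
    = 84.000000 + 15.117375 + 34.968853 = 134.086228

134.0862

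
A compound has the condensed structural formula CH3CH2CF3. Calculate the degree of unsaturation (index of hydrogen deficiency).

0

Atom tally by fragment:
  CH3 → C:1 H:3
  CH2CF3 → C:2 H:2 F:3
Element totals:
  C: 3
  H: 5
  F: 3
Molecular formula: C3H5F3.
DoU = (2C + 2 + N − H − X) / 2 = (2·3 + 2 + 0 − 5 − 3) / 2 = 0.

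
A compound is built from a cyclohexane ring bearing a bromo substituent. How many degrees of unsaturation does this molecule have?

Atom tally by fragment:
  cyclohexane ring core → C:6 H:12
  (− 1 ring H displaced by substituents)
  + Br → Br:1
Element totals:
  C: 6
  H: 11
  Br: 1
Molecular formula: C6H11Br.
DoU = (2C + 2 + N − H − X) / 2 = (2·6 + 2 + 0 − 11 − 1) / 2 = 1.

1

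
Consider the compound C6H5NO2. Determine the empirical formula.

C6H5NO2

Atom tally by fragment:
  benzene ring core → C:6 H:6
  (− 1 ring H displaced by substituents)
  + NO2 → N:1 O:2
Element totals:
  C: 6
  H: 5
  N: 1
  O: 2
Molecular formula: C6H5NO2.
gcd of subscripts (6, 5, 1, 2) = 1, so the empirical formula equals the molecular formula.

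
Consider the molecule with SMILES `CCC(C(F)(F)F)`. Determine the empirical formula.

C4H7F3

Atom tally by fragment:
  CH3 → C:1 H:3
  CH2 → C:1 H:2
  CH2CF3 → C:2 H:2 F:3
Element totals:
  C: 4
  H: 7
  F: 3
Molecular formula: C4H7F3.
gcd of subscripts (4, 3, 7) = 1, so the empirical formula equals the molecular formula.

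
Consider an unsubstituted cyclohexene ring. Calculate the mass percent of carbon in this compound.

Atom tally by fragment:
  cyclohexene ring core → C:6 H:10
Element totals:
  C: 6
  H: 10
Molecular formula: C6H10.
Molar mass = 82.146 g/mol.
Mass from C: 6 × 12.011 = 72.066 g/mol.
%C = 72.066 / 82.146 × 100 = 87.73%.

87.73%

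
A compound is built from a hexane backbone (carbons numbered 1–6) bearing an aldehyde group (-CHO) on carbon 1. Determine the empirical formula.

C7H14O

Atom tally by fragment:
  OHCCH2 → C:2 H:3 O:1
  CH2 → C:1 H:2
  CH2 → C:1 H:2
  CH2 → C:1 H:2
  CH2 → C:1 H:2
  CH3 → C:1 H:3
Element totals:
  C: 7
  H: 14
  O: 1
Molecular formula: C7H14O.
gcd of subscripts (7, 14, 1) = 1, so the empirical formula equals the molecular formula.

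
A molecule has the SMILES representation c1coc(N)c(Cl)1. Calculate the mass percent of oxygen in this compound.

Atom tally by fragment:
  furan ring core → C:4 H:4 O:1
  (− 2 ring H displaced by substituents)
  + NH2 → N:1 H:2
  + Cl → Cl:1
Element totals:
  C: 4
  H: 4
  Cl: 1
  N: 1
  O: 1
Molecular formula: C4H4ClNO.
Molar mass = 117.532 g/mol.
Mass from O: 1 × 15.999 = 15.999 g/mol.
%O = 15.999 / 117.532 × 100 = 13.61%.

13.61%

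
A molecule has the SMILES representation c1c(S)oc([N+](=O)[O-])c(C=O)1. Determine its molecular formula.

Atom tally by fragment:
  furan ring core → C:4 H:4 O:1
  (− 3 ring H displaced by substituents)
  + SH → S:1 H:1
  + NO2 → N:1 O:2
  + CHO → C:1 H:1 O:1
Element totals:
  C: 5
  H: 3
  N: 1
  O: 4
  S: 1

C5H3NO4S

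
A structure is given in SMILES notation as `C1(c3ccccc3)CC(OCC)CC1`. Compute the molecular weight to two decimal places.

Atom tally by fragment:
  cyclopentane ring core → C:5 H:10
  (− 2 ring H displaced by substituents)
  + C6H5 → C:6 H:5
  + OC2H5 → C:2 H:5 O:1
Element totals:
  C: 13
  H: 18
  O: 1
Molecular formula: C13H18O.
  M = 13(12.011) + 18(1.008) + 15.999
    = 156.143 + 18.144 + 15.999 = 190.286

190.29 g/mol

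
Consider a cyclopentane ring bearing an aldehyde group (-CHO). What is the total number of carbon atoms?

6

Atom tally by fragment:
  cyclopentane ring core → C:5 H:10
  (− 1 ring H displaced by substituents)
  + CHO → C:1 H:1 O:1
Element totals:
  C: 6
  H: 10
  O: 1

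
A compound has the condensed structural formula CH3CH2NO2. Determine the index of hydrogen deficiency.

1

Atom tally by fragment:
  CH3 → C:1 H:3
  CH2NO2 → C:1 H:2 N:1 O:2
Element totals:
  C: 2
  H: 5
  N: 1
  O: 2
Molecular formula: C2H5NO2.
DoU = (2C + 2 + N − H − X) / 2 = (2·2 + 2 + 1 − 5 − 0) / 2 = 1.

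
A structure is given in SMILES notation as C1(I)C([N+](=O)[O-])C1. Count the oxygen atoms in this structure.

Atom tally by fragment:
  cyclopropane ring core → C:3 H:6
  (− 2 ring H displaced by substituents)
  + I → I:1
  + NO2 → N:1 O:2
Element totals:
  C: 3
  H: 4
  I: 1
  N: 1
  O: 2

2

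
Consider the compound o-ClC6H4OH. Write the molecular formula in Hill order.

Atom tally by fragment:
  benzene ring core → C:6 H:6
  (− 2 ring H displaced by substituents)
  + Cl → Cl:1
  + OH → O:1 H:1
Element totals:
  C: 6
  H: 5
  Cl: 1
  O: 1

C6H5ClO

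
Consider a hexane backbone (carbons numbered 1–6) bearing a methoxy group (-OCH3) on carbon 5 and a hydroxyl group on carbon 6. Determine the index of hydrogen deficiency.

Atom tally by fragment:
  CH3 → C:1 H:3
  CH2 → C:1 H:2
  CH2 → C:1 H:2
  CH2 → C:1 H:2
  CH(OCH3) → C:2 H:4 O:1
  CH2OH → C:1 H:3 O:1
Element totals:
  C: 7
  H: 16
  O: 2
Molecular formula: C7H16O2.
DoU = (2C + 2 + N − H − X) / 2 = (2·7 + 2 + 0 − 16 − 0) / 2 = 0.

0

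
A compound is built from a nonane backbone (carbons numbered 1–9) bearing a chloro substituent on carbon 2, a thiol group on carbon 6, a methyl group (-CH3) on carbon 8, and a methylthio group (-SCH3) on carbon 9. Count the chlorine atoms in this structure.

Atom tally by fragment:
  CH3 → C:1 H:3
  CH(Cl) → C:1 H:1 Cl:1
  CH2 → C:1 H:2
  CH2 → C:1 H:2
  CH2 → C:1 H:2
  CH(SH) → C:1 H:2 S:1
  CH2 → C:1 H:2
  CH(CH3) → C:2 H:4
  CH2SCH3 → C:2 H:5 S:1
Element totals:
  C: 11
  H: 23
  Cl: 1
  S: 2

1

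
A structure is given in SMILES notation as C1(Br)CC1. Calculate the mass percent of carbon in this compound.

29.79%

Atom tally by fragment:
  cyclopropane ring core → C:3 H:6
  (− 1 ring H displaced by substituents)
  + Br → Br:1
Element totals:
  C: 3
  H: 5
  Br: 1
Molecular formula: C3H5Br.
Molar mass = 120.977 g/mol.
Mass from C: 3 × 12.011 = 36.033 g/mol.
%C = 36.033 / 120.977 × 100 = 29.79%.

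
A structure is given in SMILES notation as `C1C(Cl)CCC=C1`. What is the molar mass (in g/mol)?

Atom tally by fragment:
  cyclohexene ring core → C:6 H:10
  (− 1 ring H displaced by substituents)
  + Cl → Cl:1
Element totals:
  C: 6
  H: 9
  Cl: 1
Molecular formula: C6H9Cl.
  M = 6(12.011) + 9(1.008) + 35.45
    = 72.066 + 9.072 + 35.450 = 116.588

116.59 g/mol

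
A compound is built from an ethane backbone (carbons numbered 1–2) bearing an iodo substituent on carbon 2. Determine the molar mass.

155.97 g/mol

Atom tally by fragment:
  CH3 → C:1 H:3
  CH2I → C:1 H:2 I:1
Element totals:
  C: 2
  H: 5
  I: 1
Molecular formula: C2H5I.
  M = 2(12.011) + 5(1.008) + 126.904
    = 24.022 + 5.040 + 126.904 = 155.966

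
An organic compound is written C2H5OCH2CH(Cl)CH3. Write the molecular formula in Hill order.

C5H11ClO

Atom tally by fragment:
  C2H5OCH2 → C:3 H:7 O:1
  CH(Cl) → C:1 H:1 Cl:1
  CH3 → C:1 H:3
Element totals:
  C: 5
  H: 11
  Cl: 1
  O: 1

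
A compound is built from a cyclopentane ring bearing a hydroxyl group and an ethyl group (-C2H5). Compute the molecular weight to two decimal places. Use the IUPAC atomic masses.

Atom tally by fragment:
  cyclopentane ring core → C:5 H:10
  (− 2 ring H displaced by substituents)
  + OH → O:1 H:1
  + C2H5 → C:2 H:5
Element totals:
  C: 7
  H: 14
  O: 1
Molecular formula: C7H14O.
  M = 7(12.011) + 14(1.008) + 15.999
    = 84.077 + 14.112 + 15.999 = 114.188

114.19 g/mol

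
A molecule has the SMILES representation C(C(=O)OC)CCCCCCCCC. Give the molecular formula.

C12H24O2

Atom tally by fragment:
  CH3OOCCH2 → C:3 H:5 O:2
  CH2 → C:1 H:2
  CH2 → C:1 H:2
  CH2 → C:1 H:2
  CH2 → C:1 H:2
  CH2 → C:1 H:2
  CH2 → C:1 H:2
  CH2 → C:1 H:2
  CH2 → C:1 H:2
  CH3 → C:1 H:3
Element totals:
  C: 12
  H: 24
  O: 2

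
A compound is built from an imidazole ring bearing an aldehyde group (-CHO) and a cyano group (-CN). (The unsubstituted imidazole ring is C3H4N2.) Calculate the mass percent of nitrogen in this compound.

34.70%

Atom tally by fragment:
  imidazole ring core → C:3 H:4 N:2
  (− 2 ring H displaced by substituents)
  + CHO → C:1 H:1 O:1
  + CN → C:1 N:1
Element totals:
  C: 5
  H: 3
  N: 3
  O: 1
Molecular formula: C5H3N3O.
Molar mass = 121.099 g/mol.
Mass from N: 3 × 14.007 = 42.021 g/mol.
%N = 42.021 / 121.099 × 100 = 34.70%.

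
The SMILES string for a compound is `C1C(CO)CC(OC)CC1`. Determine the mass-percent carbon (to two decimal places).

Atom tally by fragment:
  cyclohexane ring core → C:6 H:12
  (− 2 ring H displaced by substituents)
  + CH2OH → C:1 H:3 O:1
  + OCH3 → C:1 H:3 O:1
Element totals:
  C: 8
  H: 16
  O: 2
Molecular formula: C8H16O2.
Molar mass = 144.214 g/mol.
Mass from C: 8 × 12.011 = 96.088 g/mol.
%C = 96.088 / 144.214 × 100 = 66.63%.

66.63%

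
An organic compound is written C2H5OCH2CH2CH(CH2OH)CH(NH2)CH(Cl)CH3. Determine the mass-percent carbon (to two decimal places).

Element totals:
  C: 9
  H: 20
  Cl: 1
  N: 1
  O: 2
Molecular formula: C9H20ClNO2.
Molar mass = 209.714 g/mol.
Mass from C: 9 × 12.011 = 108.099 g/mol.
%C = 108.099 / 209.714 × 100 = 51.55%.

51.55%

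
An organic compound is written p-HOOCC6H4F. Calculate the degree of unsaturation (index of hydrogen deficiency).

5

Element totals:
  C: 7
  H: 5
  F: 1
  O: 2
Molecular formula: C7H5FO2.
DoU = (2C + 2 + N − H − X) / 2 = (2·7 + 2 + 0 − 5 − 1) / 2 = 5.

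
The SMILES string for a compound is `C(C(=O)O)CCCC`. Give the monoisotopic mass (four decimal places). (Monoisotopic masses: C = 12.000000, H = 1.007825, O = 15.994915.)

Atom tally by fragment:
  HOOCCH2 → C:2 H:3 O:2
  CH2 → C:1 H:2
  CH2 → C:1 H:2
  CH2 → C:1 H:2
  CH3 → C:1 H:3
Element totals:
  C: 6
  H: 12
  O: 2
Molecular formula: C6H12O2.
  M = 6(12.0) + 12(1.007825) + 2(15.994915)
    = 72.000000 + 12.093900 + 31.989830 = 116.083730

116.0837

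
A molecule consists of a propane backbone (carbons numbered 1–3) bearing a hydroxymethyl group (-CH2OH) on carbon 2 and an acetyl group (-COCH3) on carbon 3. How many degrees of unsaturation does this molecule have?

1

Atom tally by fragment:
  CH3 → C:1 H:3
  CH(CH2OH) → C:2 H:4 O:1
  CH2COCH3 → C:3 H:5 O:1
Element totals:
  C: 6
  H: 12
  O: 2
Molecular formula: C6H12O2.
DoU = (2C + 2 + N − H − X) / 2 = (2·6 + 2 + 0 − 12 − 0) / 2 = 1.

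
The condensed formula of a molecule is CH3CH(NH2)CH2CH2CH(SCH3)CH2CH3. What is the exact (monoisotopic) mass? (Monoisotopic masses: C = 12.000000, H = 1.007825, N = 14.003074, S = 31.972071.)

Atom tally by fragment:
  CH3 → C:1 H:3
  CH(NH2) → C:1 H:3 N:1
  CH2 → C:1 H:2
  CH2 → C:1 H:2
  CH(SCH3) → C:2 H:4 S:1
  CH2 → C:1 H:2
  CH3 → C:1 H:3
Element totals:
  C: 8
  H: 19
  N: 1
  S: 1
Molecular formula: C8H19NS.
  M = 8(12.0) + 19(1.007825) + 14.003074 + 31.972071
    = 96.000000 + 19.148675 + 14.003074 + 31.972071 = 161.123820

161.1238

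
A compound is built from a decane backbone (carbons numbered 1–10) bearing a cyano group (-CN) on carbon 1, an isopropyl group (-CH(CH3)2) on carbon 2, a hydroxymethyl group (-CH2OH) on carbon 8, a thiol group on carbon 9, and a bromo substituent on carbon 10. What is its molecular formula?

C15H28BrNOS

Atom tally by fragment:
  NCCH2 → C:2 H:2 N:1
  CH(CH(CH3)2) → C:4 H:8
  CH2 → C:1 H:2
  CH2 → C:1 H:2
  CH2 → C:1 H:2
  CH2 → C:1 H:2
  CH2 → C:1 H:2
  CH(CH2OH) → C:2 H:4 O:1
  CH(SH) → C:1 H:2 S:1
  CH2Br → C:1 H:2 Br:1
Element totals:
  C: 15
  H: 28
  Br: 1
  N: 1
  O: 1
  S: 1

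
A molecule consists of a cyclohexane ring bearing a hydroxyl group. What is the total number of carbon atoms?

Atom tally by fragment:
  cyclohexane ring core → C:6 H:12
  (− 1 ring H displaced by substituents)
  + OH → O:1 H:1
Element totals:
  C: 6
  H: 12
  O: 1

6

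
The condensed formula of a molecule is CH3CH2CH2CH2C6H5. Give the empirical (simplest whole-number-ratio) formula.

Atom tally by fragment:
  CH3 → C:1 H:3
  CH2 → C:1 H:2
  CH2 → C:1 H:2
  CH2C6H5 → C:7 H:7
Element totals:
  C: 10
  H: 14
Molecular formula: C10H14.
gcd of subscripts = 2; dividing each by 2:
  C: 10/2 = 5
  H: 14/2 = 7

C5H7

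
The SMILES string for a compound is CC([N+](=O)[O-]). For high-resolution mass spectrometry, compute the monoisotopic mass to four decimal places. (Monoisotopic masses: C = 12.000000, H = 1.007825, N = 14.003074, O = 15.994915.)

Atom tally by fragment:
  CH3 → C:1 H:3
  CH2NO2 → C:1 H:2 N:1 O:2
Element totals:
  C: 2
  H: 5
  N: 1
  O: 2
Molecular formula: C2H5NO2.
  M = 2(12.0) + 5(1.007825) + 14.003074 + 2(15.994915)
    = 24.000000 + 5.039125 + 14.003074 + 31.989830 = 75.032029

75.0320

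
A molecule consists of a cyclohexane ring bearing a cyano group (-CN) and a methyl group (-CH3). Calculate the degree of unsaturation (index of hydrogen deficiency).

3

Atom tally by fragment:
  cyclohexane ring core → C:6 H:12
  (− 2 ring H displaced by substituents)
  + CN → C:1 N:1
  + CH3 → C:1 H:3
Element totals:
  C: 8
  H: 13
  N: 1
Molecular formula: C8H13N.
DoU = (2C + 2 + N − H − X) / 2 = (2·8 + 2 + 1 − 13 − 0) / 2 = 3.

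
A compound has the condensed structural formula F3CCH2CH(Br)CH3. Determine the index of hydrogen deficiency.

Element totals:
  C: 4
  H: 6
  Br: 1
  F: 3
Molecular formula: C4H6BrF3.
DoU = (2C + 2 + N − H − X) / 2 = (2·4 + 2 + 0 − 6 − 4) / 2 = 0.

0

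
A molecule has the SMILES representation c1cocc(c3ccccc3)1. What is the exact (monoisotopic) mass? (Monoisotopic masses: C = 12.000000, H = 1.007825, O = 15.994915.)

144.0575

Atom tally by fragment:
  furan ring core → C:4 H:4 O:1
  (− 1 ring H displaced by substituents)
  + C6H5 → C:6 H:5
Element totals:
  C: 10
  H: 8
  O: 1
Molecular formula: C10H8O.
  M = 10(12.0) + 8(1.007825) + 15.994915
    = 120.000000 + 8.062600 + 15.994915 = 144.057515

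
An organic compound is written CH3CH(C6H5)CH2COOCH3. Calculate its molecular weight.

Atom tally by fragment:
  CH3 → C:1 H:3
  CH(C6H5) → C:7 H:6
  CH2COOCH3 → C:3 H:5 O:2
Element totals:
  C: 11
  H: 14
  O: 2
Molecular formula: C11H14O2.
  M = 11(12.011) + 14(1.008) + 2(15.999)
    = 132.121 + 14.112 + 31.998 = 178.231

178.23 g/mol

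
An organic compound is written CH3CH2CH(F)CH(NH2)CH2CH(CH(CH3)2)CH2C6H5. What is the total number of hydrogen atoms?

26

Atom tally by fragment:
  CH3 → C:1 H:3
  CH2 → C:1 H:2
  CH(F) → C:1 H:1 F:1
  CH(NH2) → C:1 H:3 N:1
  CH2 → C:1 H:2
  CH(CH(CH3)2) → C:4 H:8
  CH2C6H5 → C:7 H:7
Element totals:
  C: 16
  H: 26
  F: 1
  N: 1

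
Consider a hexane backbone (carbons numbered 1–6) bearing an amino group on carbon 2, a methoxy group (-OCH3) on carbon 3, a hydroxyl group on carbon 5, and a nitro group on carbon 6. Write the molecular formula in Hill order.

Atom tally by fragment:
  CH3 → C:1 H:3
  CH(NH2) → C:1 H:3 N:1
  CH(OCH3) → C:2 H:4 O:1
  CH2 → C:1 H:2
  CH(OH) → C:1 H:2 O:1
  CH2NO2 → C:1 H:2 N:1 O:2
Element totals:
  C: 7
  H: 16
  N: 2
  O: 4

C7H16N2O4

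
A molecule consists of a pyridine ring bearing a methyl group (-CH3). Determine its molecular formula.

C6H7N

Atom tally by fragment:
  pyridine ring core → C:5 H:5 N:1
  (− 1 ring H displaced by substituents)
  + CH3 → C:1 H:3
Element totals:
  C: 6
  H: 7
  N: 1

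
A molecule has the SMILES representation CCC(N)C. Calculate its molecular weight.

73.14 g/mol

Atom tally by fragment:
  CH3 → C:1 H:3
  CH2 → C:1 H:2
  CH(NH2) → C:1 H:3 N:1
  CH3 → C:1 H:3
Element totals:
  C: 4
  H: 11
  N: 1
Molecular formula: C4H11N.
  M = 4(12.011) + 11(1.008) + 14.007
    = 48.044 + 11.088 + 14.007 = 73.139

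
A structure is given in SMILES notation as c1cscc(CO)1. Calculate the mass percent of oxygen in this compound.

Atom tally by fragment:
  thiophene ring core → C:4 H:4 S:1
  (− 1 ring H displaced by substituents)
  + CH2OH → C:1 H:3 O:1
Element totals:
  C: 5
  H: 6
  O: 1
  S: 1
Molecular formula: C5H6OS.
Molar mass = 114.162 g/mol.
Mass from O: 1 × 15.999 = 15.999 g/mol.
%O = 15.999 / 114.162 × 100 = 14.01%.

14.01%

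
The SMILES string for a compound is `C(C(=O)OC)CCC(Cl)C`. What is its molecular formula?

Atom tally by fragment:
  CH3OOCCH2 → C:3 H:5 O:2
  CH2 → C:1 H:2
  CH2 → C:1 H:2
  CH(Cl) → C:1 H:1 Cl:1
  CH3 → C:1 H:3
Element totals:
  C: 7
  H: 13
  Cl: 1
  O: 2

C7H13ClO2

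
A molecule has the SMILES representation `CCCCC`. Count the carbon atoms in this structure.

5

Atom tally by fragment:
  CH3 → C:1 H:3
  CH2 → C:1 H:2
  CH2 → C:1 H:2
  CH2 → C:1 H:2
  CH3 → C:1 H:3
Element totals:
  C: 5
  H: 12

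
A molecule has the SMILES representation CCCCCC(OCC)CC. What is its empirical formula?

C10H22O

Atom tally by fragment:
  CH3 → C:1 H:3
  CH2 → C:1 H:2
  CH2 → C:1 H:2
  CH2 → C:1 H:2
  CH2 → C:1 H:2
  CH(OC2H5) → C:3 H:6 O:1
  CH2 → C:1 H:2
  CH3 → C:1 H:3
Element totals:
  C: 10
  H: 22
  O: 1
Molecular formula: C10H22O.
gcd of subscripts (10, 22, 1) = 1, so the empirical formula equals the molecular formula.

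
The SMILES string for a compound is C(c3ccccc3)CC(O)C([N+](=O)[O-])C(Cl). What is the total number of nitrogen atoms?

Atom tally by fragment:
  C6H5CH2 → C:7 H:7
  CH2 → C:1 H:2
  CH(OH) → C:1 H:2 O:1
  CH(NO2) → C:1 H:1 N:1 O:2
  CH2Cl → C:1 H:2 Cl:1
Element totals:
  C: 11
  H: 14
  Cl: 1
  N: 1
  O: 3

1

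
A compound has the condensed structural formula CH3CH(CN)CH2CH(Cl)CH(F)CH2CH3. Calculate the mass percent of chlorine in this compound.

Element totals:
  C: 8
  H: 13
  Cl: 1
  F: 1
  N: 1
Molecular formula: C8H13ClFN.
Molar mass = 177.647 g/mol.
Mass from Cl: 1 × 35.45 = 35.450 g/mol.
%Cl = 35.450 / 177.647 × 100 = 19.96%.

19.96%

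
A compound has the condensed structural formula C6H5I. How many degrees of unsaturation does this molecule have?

4

Atom tally by fragment:
  benzene ring core → C:6 H:6
  (− 1 ring H displaced by substituents)
  + I → I:1
Element totals:
  C: 6
  H: 5
  I: 1
Molecular formula: C6H5I.
DoU = (2C + 2 + N − H − X) / 2 = (2·6 + 2 + 0 − 5 − 1) / 2 = 4.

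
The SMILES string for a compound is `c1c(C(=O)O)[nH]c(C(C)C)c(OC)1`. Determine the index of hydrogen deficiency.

Atom tally by fragment:
  pyrrole ring core → C:4 H:5 N:1
  (− 3 ring H displaced by substituents)
  + COOH → C:1 H:1 O:2
  + CH(CH3)2 → C:3 H:7
  + OCH3 → C:1 H:3 O:1
Element totals:
  C: 9
  H: 13
  N: 1
  O: 3
Molecular formula: C9H13NO3.
DoU = (2C + 2 + N − H − X) / 2 = (2·9 + 2 + 1 − 13 − 0) / 2 = 4.

4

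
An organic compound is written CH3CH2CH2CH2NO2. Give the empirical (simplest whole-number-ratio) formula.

Atom tally by fragment:
  CH3 → C:1 H:3
  CH2 → C:1 H:2
  CH2 → C:1 H:2
  CH2NO2 → C:1 H:2 N:1 O:2
Element totals:
  C: 4
  H: 9
  N: 1
  O: 2
Molecular formula: C4H9NO2.
gcd of subscripts (4, 9, 1, 2) = 1, so the empirical formula equals the molecular formula.

C4H9NO2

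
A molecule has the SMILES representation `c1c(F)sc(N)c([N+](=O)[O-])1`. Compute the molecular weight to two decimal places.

162.14 g/mol

Atom tally by fragment:
  thiophene ring core → C:4 H:4 S:1
  (− 3 ring H displaced by substituents)
  + F → F:1
  + NH2 → N:1 H:2
  + NO2 → N:1 O:2
Element totals:
  C: 4
  H: 3
  F: 1
  N: 2
  O: 2
  S: 1
Molecular formula: C4H3FN2O2S.
  M = 4(12.011) + 3(1.008) + 18.998 + 2(14.007) + 2(15.999) + 32.06
    = 48.044 + 3.024 + 18.998 + 28.014 + 31.998 + 32.060 = 162.138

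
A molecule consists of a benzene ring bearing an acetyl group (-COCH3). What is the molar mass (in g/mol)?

120.15 g/mol

Atom tally by fragment:
  benzene ring core → C:6 H:6
  (− 1 ring H displaced by substituents)
  + COCH3 → C:2 H:3 O:1
Element totals:
  C: 8
  H: 8
  O: 1
Molecular formula: C8H8O.
  M = 8(12.011) + 8(1.008) + 15.999
    = 96.088 + 8.064 + 15.999 = 120.151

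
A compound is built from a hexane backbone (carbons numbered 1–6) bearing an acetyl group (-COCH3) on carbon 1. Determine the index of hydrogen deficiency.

1

Atom tally by fragment:
  CH3COCH2 → C:3 H:5 O:1
  CH2 → C:1 H:2
  CH2 → C:1 H:2
  CH2 → C:1 H:2
  CH2 → C:1 H:2
  CH3 → C:1 H:3
Element totals:
  C: 8
  H: 16
  O: 1
Molecular formula: C8H16O.
DoU = (2C + 2 + N − H − X) / 2 = (2·8 + 2 + 0 − 16 − 0) / 2 = 1.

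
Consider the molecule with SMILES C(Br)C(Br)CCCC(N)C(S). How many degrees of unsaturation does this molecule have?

Atom tally by fragment:
  BrCH2 → C:1 H:2 Br:1
  CH(Br) → C:1 H:1 Br:1
  CH2 → C:1 H:2
  CH2 → C:1 H:2
  CH2 → C:1 H:2
  CH(NH2) → C:1 H:3 N:1
  CH2SH → C:1 H:3 S:1
Element totals:
  C: 7
  H: 15
  Br: 2
  N: 1
  S: 1
Molecular formula: C7H15Br2NS.
DoU = (2C + 2 + N − H − X) / 2 = (2·7 + 2 + 1 − 15 − 2) / 2 = 0.

0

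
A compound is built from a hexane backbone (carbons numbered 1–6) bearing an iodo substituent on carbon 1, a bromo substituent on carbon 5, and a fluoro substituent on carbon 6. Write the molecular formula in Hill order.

C6H11BrFI

Atom tally by fragment:
  ICH2 → C:1 H:2 I:1
  CH2 → C:1 H:2
  CH2 → C:1 H:2
  CH2 → C:1 H:2
  CH(Br) → C:1 H:1 Br:1
  CH2F → C:1 H:2 F:1
Element totals:
  C: 6
  H: 11
  Br: 1
  F: 1
  I: 1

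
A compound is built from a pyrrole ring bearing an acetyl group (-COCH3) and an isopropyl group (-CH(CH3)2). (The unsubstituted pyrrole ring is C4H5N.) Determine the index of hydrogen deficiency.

Atom tally by fragment:
  pyrrole ring core → C:4 H:5 N:1
  (− 2 ring H displaced by substituents)
  + COCH3 → C:2 H:3 O:1
  + CH(CH3)2 → C:3 H:7
Element totals:
  C: 9
  H: 13
  N: 1
  O: 1
Molecular formula: C9H13NO.
DoU = (2C + 2 + N − H − X) / 2 = (2·9 + 2 + 1 − 13 − 0) / 2 = 4.

4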